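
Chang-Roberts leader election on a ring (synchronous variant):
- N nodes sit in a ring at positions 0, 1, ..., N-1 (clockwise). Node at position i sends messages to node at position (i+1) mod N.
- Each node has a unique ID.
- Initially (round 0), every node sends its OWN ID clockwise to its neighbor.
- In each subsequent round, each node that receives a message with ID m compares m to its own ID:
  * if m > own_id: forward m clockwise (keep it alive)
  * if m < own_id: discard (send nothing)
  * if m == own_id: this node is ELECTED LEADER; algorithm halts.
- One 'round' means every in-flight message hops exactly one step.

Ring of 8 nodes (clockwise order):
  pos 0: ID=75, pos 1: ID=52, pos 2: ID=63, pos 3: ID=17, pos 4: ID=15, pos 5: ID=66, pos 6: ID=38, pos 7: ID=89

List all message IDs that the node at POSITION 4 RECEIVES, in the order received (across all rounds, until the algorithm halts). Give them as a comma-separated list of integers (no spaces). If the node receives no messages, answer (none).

Round 1: pos1(id52) recv 75: fwd; pos2(id63) recv 52: drop; pos3(id17) recv 63: fwd; pos4(id15) recv 17: fwd; pos5(id66) recv 15: drop; pos6(id38) recv 66: fwd; pos7(id89) recv 38: drop; pos0(id75) recv 89: fwd
Round 2: pos2(id63) recv 75: fwd; pos4(id15) recv 63: fwd; pos5(id66) recv 17: drop; pos7(id89) recv 66: drop; pos1(id52) recv 89: fwd
Round 3: pos3(id17) recv 75: fwd; pos5(id66) recv 63: drop; pos2(id63) recv 89: fwd
Round 4: pos4(id15) recv 75: fwd; pos3(id17) recv 89: fwd
Round 5: pos5(id66) recv 75: fwd; pos4(id15) recv 89: fwd
Round 6: pos6(id38) recv 75: fwd; pos5(id66) recv 89: fwd
Round 7: pos7(id89) recv 75: drop; pos6(id38) recv 89: fwd
Round 8: pos7(id89) recv 89: ELECTED

Answer: 17,63,75,89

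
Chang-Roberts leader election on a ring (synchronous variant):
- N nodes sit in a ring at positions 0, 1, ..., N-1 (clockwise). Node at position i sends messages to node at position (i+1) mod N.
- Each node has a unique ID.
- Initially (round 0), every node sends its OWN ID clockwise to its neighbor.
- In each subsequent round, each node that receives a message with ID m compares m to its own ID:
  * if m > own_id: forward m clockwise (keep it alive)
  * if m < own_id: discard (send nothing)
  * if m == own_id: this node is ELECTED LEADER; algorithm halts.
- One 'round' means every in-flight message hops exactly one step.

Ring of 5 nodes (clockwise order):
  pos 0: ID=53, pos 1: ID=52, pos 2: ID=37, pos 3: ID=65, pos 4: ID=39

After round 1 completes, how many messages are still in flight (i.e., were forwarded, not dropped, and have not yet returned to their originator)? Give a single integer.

Round 1: pos1(id52) recv 53: fwd; pos2(id37) recv 52: fwd; pos3(id65) recv 37: drop; pos4(id39) recv 65: fwd; pos0(id53) recv 39: drop
After round 1: 3 messages still in flight

Answer: 3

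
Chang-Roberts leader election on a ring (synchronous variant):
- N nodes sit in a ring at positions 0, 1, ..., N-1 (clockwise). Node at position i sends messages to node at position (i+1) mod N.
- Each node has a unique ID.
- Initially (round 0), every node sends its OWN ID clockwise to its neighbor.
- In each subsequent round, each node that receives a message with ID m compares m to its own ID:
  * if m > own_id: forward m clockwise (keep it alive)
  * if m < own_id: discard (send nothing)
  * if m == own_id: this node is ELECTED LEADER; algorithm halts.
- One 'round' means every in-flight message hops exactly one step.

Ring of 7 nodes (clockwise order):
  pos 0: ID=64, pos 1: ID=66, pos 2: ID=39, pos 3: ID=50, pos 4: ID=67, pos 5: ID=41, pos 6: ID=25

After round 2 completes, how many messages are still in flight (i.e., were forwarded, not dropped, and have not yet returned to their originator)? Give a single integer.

Answer: 2

Derivation:
Round 1: pos1(id66) recv 64: drop; pos2(id39) recv 66: fwd; pos3(id50) recv 39: drop; pos4(id67) recv 50: drop; pos5(id41) recv 67: fwd; pos6(id25) recv 41: fwd; pos0(id64) recv 25: drop
Round 2: pos3(id50) recv 66: fwd; pos6(id25) recv 67: fwd; pos0(id64) recv 41: drop
After round 2: 2 messages still in flight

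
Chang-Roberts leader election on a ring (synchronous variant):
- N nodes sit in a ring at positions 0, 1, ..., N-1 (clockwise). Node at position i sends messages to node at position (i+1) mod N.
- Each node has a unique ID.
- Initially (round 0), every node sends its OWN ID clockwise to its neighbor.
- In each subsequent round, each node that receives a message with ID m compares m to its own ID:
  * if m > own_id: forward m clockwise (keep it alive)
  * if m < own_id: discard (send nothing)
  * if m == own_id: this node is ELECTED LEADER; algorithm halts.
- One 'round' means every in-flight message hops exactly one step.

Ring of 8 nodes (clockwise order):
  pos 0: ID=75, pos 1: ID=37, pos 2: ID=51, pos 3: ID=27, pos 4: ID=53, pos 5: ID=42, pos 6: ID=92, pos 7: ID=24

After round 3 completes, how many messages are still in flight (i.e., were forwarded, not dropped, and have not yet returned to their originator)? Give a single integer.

Round 1: pos1(id37) recv 75: fwd; pos2(id51) recv 37: drop; pos3(id27) recv 51: fwd; pos4(id53) recv 27: drop; pos5(id42) recv 53: fwd; pos6(id92) recv 42: drop; pos7(id24) recv 92: fwd; pos0(id75) recv 24: drop
Round 2: pos2(id51) recv 75: fwd; pos4(id53) recv 51: drop; pos6(id92) recv 53: drop; pos0(id75) recv 92: fwd
Round 3: pos3(id27) recv 75: fwd; pos1(id37) recv 92: fwd
After round 3: 2 messages still in flight

Answer: 2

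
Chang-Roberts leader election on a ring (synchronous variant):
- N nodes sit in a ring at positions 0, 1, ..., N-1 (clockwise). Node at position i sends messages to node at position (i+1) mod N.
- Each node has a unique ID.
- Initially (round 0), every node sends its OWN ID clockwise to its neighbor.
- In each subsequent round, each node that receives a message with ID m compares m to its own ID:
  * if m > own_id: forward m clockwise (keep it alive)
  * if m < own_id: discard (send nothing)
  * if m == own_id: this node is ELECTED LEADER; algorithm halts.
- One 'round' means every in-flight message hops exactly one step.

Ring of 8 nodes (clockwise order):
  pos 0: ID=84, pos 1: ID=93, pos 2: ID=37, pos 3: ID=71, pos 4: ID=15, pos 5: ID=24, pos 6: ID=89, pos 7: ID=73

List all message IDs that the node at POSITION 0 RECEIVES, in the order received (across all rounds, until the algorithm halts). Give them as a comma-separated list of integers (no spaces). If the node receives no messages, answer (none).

Answer: 73,89,93

Derivation:
Round 1: pos1(id93) recv 84: drop; pos2(id37) recv 93: fwd; pos3(id71) recv 37: drop; pos4(id15) recv 71: fwd; pos5(id24) recv 15: drop; pos6(id89) recv 24: drop; pos7(id73) recv 89: fwd; pos0(id84) recv 73: drop
Round 2: pos3(id71) recv 93: fwd; pos5(id24) recv 71: fwd; pos0(id84) recv 89: fwd
Round 3: pos4(id15) recv 93: fwd; pos6(id89) recv 71: drop; pos1(id93) recv 89: drop
Round 4: pos5(id24) recv 93: fwd
Round 5: pos6(id89) recv 93: fwd
Round 6: pos7(id73) recv 93: fwd
Round 7: pos0(id84) recv 93: fwd
Round 8: pos1(id93) recv 93: ELECTED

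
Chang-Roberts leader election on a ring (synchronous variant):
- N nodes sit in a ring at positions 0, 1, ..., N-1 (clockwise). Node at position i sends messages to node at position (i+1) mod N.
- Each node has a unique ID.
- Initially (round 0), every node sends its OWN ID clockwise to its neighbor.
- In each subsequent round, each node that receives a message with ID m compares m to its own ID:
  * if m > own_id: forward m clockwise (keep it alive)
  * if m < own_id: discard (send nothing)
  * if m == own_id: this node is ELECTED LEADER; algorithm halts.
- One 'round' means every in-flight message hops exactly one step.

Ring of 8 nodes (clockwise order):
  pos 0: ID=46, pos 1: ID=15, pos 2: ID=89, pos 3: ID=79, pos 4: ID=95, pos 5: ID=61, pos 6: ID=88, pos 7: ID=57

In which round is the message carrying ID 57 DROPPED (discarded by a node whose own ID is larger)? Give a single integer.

Round 1: pos1(id15) recv 46: fwd; pos2(id89) recv 15: drop; pos3(id79) recv 89: fwd; pos4(id95) recv 79: drop; pos5(id61) recv 95: fwd; pos6(id88) recv 61: drop; pos7(id57) recv 88: fwd; pos0(id46) recv 57: fwd
Round 2: pos2(id89) recv 46: drop; pos4(id95) recv 89: drop; pos6(id88) recv 95: fwd; pos0(id46) recv 88: fwd; pos1(id15) recv 57: fwd
Round 3: pos7(id57) recv 95: fwd; pos1(id15) recv 88: fwd; pos2(id89) recv 57: drop
Round 4: pos0(id46) recv 95: fwd; pos2(id89) recv 88: drop
Round 5: pos1(id15) recv 95: fwd
Round 6: pos2(id89) recv 95: fwd
Round 7: pos3(id79) recv 95: fwd
Round 8: pos4(id95) recv 95: ELECTED
Message ID 57 originates at pos 7; dropped at pos 2 in round 3

Answer: 3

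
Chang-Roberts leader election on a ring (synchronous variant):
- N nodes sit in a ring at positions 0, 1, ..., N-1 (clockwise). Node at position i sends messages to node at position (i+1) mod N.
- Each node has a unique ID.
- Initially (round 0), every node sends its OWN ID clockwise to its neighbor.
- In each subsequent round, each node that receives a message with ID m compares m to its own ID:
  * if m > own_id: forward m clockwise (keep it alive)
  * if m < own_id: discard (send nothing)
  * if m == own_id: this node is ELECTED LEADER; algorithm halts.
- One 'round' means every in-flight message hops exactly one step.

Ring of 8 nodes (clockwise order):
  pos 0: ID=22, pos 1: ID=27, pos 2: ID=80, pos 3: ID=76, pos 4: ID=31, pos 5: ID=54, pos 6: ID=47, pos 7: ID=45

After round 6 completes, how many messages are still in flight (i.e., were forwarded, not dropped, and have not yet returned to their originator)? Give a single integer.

Round 1: pos1(id27) recv 22: drop; pos2(id80) recv 27: drop; pos3(id76) recv 80: fwd; pos4(id31) recv 76: fwd; pos5(id54) recv 31: drop; pos6(id47) recv 54: fwd; pos7(id45) recv 47: fwd; pos0(id22) recv 45: fwd
Round 2: pos4(id31) recv 80: fwd; pos5(id54) recv 76: fwd; pos7(id45) recv 54: fwd; pos0(id22) recv 47: fwd; pos1(id27) recv 45: fwd
Round 3: pos5(id54) recv 80: fwd; pos6(id47) recv 76: fwd; pos0(id22) recv 54: fwd; pos1(id27) recv 47: fwd; pos2(id80) recv 45: drop
Round 4: pos6(id47) recv 80: fwd; pos7(id45) recv 76: fwd; pos1(id27) recv 54: fwd; pos2(id80) recv 47: drop
Round 5: pos7(id45) recv 80: fwd; pos0(id22) recv 76: fwd; pos2(id80) recv 54: drop
Round 6: pos0(id22) recv 80: fwd; pos1(id27) recv 76: fwd
After round 6: 2 messages still in flight

Answer: 2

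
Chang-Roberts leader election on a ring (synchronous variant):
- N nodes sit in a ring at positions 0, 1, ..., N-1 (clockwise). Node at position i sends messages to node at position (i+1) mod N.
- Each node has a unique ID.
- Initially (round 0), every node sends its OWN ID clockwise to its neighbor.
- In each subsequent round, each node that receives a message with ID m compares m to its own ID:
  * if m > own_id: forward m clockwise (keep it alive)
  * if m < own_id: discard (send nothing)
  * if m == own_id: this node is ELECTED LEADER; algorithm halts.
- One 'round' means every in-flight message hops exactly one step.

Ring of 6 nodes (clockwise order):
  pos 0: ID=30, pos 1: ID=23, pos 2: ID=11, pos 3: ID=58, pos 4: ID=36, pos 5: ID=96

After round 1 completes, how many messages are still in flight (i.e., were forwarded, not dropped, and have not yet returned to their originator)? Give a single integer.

Round 1: pos1(id23) recv 30: fwd; pos2(id11) recv 23: fwd; pos3(id58) recv 11: drop; pos4(id36) recv 58: fwd; pos5(id96) recv 36: drop; pos0(id30) recv 96: fwd
After round 1: 4 messages still in flight

Answer: 4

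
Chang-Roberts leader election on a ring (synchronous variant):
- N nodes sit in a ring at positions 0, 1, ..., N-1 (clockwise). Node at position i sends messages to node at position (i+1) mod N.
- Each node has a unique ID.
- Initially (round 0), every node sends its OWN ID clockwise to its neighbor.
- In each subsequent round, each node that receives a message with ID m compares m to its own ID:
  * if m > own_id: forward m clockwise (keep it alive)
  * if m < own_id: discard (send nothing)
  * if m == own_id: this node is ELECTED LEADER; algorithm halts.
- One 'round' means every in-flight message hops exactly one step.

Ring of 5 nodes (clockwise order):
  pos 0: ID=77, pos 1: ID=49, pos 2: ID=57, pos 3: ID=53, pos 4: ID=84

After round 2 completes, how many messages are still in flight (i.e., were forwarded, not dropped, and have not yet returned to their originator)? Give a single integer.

Answer: 2

Derivation:
Round 1: pos1(id49) recv 77: fwd; pos2(id57) recv 49: drop; pos3(id53) recv 57: fwd; pos4(id84) recv 53: drop; pos0(id77) recv 84: fwd
Round 2: pos2(id57) recv 77: fwd; pos4(id84) recv 57: drop; pos1(id49) recv 84: fwd
After round 2: 2 messages still in flight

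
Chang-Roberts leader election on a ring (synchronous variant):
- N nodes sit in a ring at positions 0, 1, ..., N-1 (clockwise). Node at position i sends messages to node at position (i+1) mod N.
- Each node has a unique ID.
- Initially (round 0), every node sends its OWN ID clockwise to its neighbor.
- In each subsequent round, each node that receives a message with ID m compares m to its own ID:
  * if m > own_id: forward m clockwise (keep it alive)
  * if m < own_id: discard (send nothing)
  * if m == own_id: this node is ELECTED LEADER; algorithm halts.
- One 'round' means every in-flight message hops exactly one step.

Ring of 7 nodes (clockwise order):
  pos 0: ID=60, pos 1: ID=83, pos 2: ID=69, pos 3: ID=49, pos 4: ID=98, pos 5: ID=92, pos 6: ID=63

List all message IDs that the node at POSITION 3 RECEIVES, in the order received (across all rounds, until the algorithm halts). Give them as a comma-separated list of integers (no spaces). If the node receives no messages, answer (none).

Answer: 69,83,92,98

Derivation:
Round 1: pos1(id83) recv 60: drop; pos2(id69) recv 83: fwd; pos3(id49) recv 69: fwd; pos4(id98) recv 49: drop; pos5(id92) recv 98: fwd; pos6(id63) recv 92: fwd; pos0(id60) recv 63: fwd
Round 2: pos3(id49) recv 83: fwd; pos4(id98) recv 69: drop; pos6(id63) recv 98: fwd; pos0(id60) recv 92: fwd; pos1(id83) recv 63: drop
Round 3: pos4(id98) recv 83: drop; pos0(id60) recv 98: fwd; pos1(id83) recv 92: fwd
Round 4: pos1(id83) recv 98: fwd; pos2(id69) recv 92: fwd
Round 5: pos2(id69) recv 98: fwd; pos3(id49) recv 92: fwd
Round 6: pos3(id49) recv 98: fwd; pos4(id98) recv 92: drop
Round 7: pos4(id98) recv 98: ELECTED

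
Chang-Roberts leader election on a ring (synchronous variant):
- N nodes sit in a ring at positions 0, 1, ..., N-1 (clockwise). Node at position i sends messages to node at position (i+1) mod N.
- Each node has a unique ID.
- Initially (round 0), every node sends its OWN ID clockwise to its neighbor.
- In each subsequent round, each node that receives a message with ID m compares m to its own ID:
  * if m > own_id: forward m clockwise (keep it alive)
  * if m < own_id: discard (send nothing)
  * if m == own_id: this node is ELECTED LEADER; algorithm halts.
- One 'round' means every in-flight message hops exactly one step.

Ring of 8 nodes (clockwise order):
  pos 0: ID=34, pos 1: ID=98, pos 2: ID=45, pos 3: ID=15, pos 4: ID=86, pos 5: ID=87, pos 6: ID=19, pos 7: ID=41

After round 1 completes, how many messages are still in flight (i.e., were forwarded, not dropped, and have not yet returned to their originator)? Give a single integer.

Round 1: pos1(id98) recv 34: drop; pos2(id45) recv 98: fwd; pos3(id15) recv 45: fwd; pos4(id86) recv 15: drop; pos5(id87) recv 86: drop; pos6(id19) recv 87: fwd; pos7(id41) recv 19: drop; pos0(id34) recv 41: fwd
After round 1: 4 messages still in flight

Answer: 4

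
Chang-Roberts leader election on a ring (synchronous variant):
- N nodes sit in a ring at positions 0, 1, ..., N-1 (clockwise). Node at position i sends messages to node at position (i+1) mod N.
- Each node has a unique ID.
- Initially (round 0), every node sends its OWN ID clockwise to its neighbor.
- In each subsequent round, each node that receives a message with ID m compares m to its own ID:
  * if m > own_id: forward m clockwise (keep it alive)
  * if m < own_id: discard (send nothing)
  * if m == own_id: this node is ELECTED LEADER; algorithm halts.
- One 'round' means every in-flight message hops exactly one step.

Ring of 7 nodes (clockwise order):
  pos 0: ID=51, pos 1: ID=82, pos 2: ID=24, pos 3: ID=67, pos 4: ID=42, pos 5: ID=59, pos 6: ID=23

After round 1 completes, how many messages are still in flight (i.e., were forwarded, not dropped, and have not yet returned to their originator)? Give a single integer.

Round 1: pos1(id82) recv 51: drop; pos2(id24) recv 82: fwd; pos3(id67) recv 24: drop; pos4(id42) recv 67: fwd; pos5(id59) recv 42: drop; pos6(id23) recv 59: fwd; pos0(id51) recv 23: drop
After round 1: 3 messages still in flight

Answer: 3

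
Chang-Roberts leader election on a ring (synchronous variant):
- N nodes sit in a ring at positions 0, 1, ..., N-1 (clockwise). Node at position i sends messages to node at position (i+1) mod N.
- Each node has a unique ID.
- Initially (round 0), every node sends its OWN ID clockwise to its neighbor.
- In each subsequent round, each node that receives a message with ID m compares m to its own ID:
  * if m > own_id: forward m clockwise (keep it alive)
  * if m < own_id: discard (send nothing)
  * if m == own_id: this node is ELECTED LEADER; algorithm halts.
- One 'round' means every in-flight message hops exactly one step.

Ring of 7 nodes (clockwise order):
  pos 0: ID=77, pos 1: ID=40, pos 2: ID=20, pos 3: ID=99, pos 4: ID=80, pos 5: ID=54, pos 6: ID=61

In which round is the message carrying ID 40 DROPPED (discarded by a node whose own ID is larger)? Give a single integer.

Round 1: pos1(id40) recv 77: fwd; pos2(id20) recv 40: fwd; pos3(id99) recv 20: drop; pos4(id80) recv 99: fwd; pos5(id54) recv 80: fwd; pos6(id61) recv 54: drop; pos0(id77) recv 61: drop
Round 2: pos2(id20) recv 77: fwd; pos3(id99) recv 40: drop; pos5(id54) recv 99: fwd; pos6(id61) recv 80: fwd
Round 3: pos3(id99) recv 77: drop; pos6(id61) recv 99: fwd; pos0(id77) recv 80: fwd
Round 4: pos0(id77) recv 99: fwd; pos1(id40) recv 80: fwd
Round 5: pos1(id40) recv 99: fwd; pos2(id20) recv 80: fwd
Round 6: pos2(id20) recv 99: fwd; pos3(id99) recv 80: drop
Round 7: pos3(id99) recv 99: ELECTED
Message ID 40 originates at pos 1; dropped at pos 3 in round 2

Answer: 2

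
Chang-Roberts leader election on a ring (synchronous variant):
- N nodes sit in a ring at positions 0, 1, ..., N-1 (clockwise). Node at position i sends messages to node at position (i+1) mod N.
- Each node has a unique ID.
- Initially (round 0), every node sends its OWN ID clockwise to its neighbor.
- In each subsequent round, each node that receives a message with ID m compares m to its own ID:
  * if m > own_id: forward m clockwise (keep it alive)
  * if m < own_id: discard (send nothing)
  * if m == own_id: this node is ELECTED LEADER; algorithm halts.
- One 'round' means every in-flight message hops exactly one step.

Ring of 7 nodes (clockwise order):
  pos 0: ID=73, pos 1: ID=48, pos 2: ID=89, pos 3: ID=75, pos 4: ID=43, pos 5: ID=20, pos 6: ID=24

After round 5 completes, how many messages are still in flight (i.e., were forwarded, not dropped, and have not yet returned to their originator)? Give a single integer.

Answer: 2

Derivation:
Round 1: pos1(id48) recv 73: fwd; pos2(id89) recv 48: drop; pos3(id75) recv 89: fwd; pos4(id43) recv 75: fwd; pos5(id20) recv 43: fwd; pos6(id24) recv 20: drop; pos0(id73) recv 24: drop
Round 2: pos2(id89) recv 73: drop; pos4(id43) recv 89: fwd; pos5(id20) recv 75: fwd; pos6(id24) recv 43: fwd
Round 3: pos5(id20) recv 89: fwd; pos6(id24) recv 75: fwd; pos0(id73) recv 43: drop
Round 4: pos6(id24) recv 89: fwd; pos0(id73) recv 75: fwd
Round 5: pos0(id73) recv 89: fwd; pos1(id48) recv 75: fwd
After round 5: 2 messages still in flight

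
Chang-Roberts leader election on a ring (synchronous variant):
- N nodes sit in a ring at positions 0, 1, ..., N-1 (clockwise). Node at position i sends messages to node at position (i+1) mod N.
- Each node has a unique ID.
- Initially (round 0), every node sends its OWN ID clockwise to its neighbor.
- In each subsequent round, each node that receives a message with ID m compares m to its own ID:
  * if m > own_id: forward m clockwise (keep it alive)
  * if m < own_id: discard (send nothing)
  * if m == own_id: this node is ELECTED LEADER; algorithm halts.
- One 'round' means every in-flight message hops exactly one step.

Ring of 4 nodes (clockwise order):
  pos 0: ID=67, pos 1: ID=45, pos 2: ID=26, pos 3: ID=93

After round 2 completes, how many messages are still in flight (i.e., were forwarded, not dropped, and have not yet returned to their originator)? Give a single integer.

Round 1: pos1(id45) recv 67: fwd; pos2(id26) recv 45: fwd; pos3(id93) recv 26: drop; pos0(id67) recv 93: fwd
Round 2: pos2(id26) recv 67: fwd; pos3(id93) recv 45: drop; pos1(id45) recv 93: fwd
After round 2: 2 messages still in flight

Answer: 2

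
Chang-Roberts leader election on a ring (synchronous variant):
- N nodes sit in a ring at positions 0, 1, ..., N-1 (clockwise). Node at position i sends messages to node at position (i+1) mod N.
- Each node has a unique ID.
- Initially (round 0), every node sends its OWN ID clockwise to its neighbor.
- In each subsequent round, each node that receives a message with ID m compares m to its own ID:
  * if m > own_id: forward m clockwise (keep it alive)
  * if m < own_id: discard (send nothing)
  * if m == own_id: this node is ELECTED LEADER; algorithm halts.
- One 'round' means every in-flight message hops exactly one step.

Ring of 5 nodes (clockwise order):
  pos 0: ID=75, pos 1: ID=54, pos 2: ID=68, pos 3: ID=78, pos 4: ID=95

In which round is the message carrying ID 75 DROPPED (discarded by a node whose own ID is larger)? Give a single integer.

Round 1: pos1(id54) recv 75: fwd; pos2(id68) recv 54: drop; pos3(id78) recv 68: drop; pos4(id95) recv 78: drop; pos0(id75) recv 95: fwd
Round 2: pos2(id68) recv 75: fwd; pos1(id54) recv 95: fwd
Round 3: pos3(id78) recv 75: drop; pos2(id68) recv 95: fwd
Round 4: pos3(id78) recv 95: fwd
Round 5: pos4(id95) recv 95: ELECTED
Message ID 75 originates at pos 0; dropped at pos 3 in round 3

Answer: 3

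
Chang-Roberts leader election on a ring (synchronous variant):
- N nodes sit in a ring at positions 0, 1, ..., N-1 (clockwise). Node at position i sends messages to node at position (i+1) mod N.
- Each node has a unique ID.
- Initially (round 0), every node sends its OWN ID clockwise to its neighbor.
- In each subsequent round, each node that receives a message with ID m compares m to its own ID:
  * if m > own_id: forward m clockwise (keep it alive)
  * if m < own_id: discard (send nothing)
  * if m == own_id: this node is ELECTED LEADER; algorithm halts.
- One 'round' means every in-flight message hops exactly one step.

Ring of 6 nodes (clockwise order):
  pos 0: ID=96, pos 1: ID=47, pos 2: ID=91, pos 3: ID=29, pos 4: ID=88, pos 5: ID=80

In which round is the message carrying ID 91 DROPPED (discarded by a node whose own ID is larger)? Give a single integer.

Round 1: pos1(id47) recv 96: fwd; pos2(id91) recv 47: drop; pos3(id29) recv 91: fwd; pos4(id88) recv 29: drop; pos5(id80) recv 88: fwd; pos0(id96) recv 80: drop
Round 2: pos2(id91) recv 96: fwd; pos4(id88) recv 91: fwd; pos0(id96) recv 88: drop
Round 3: pos3(id29) recv 96: fwd; pos5(id80) recv 91: fwd
Round 4: pos4(id88) recv 96: fwd; pos0(id96) recv 91: drop
Round 5: pos5(id80) recv 96: fwd
Round 6: pos0(id96) recv 96: ELECTED
Message ID 91 originates at pos 2; dropped at pos 0 in round 4

Answer: 4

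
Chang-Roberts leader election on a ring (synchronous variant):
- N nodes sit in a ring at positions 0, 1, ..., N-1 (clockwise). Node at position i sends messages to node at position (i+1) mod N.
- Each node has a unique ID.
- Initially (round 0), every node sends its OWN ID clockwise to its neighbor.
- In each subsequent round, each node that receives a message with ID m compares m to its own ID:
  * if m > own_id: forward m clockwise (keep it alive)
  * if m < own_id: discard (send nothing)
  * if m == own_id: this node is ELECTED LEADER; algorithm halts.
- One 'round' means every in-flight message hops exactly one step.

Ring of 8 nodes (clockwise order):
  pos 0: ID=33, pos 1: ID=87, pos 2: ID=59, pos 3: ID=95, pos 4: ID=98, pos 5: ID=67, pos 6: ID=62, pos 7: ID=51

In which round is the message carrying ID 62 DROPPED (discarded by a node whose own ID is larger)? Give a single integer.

Answer: 3

Derivation:
Round 1: pos1(id87) recv 33: drop; pos2(id59) recv 87: fwd; pos3(id95) recv 59: drop; pos4(id98) recv 95: drop; pos5(id67) recv 98: fwd; pos6(id62) recv 67: fwd; pos7(id51) recv 62: fwd; pos0(id33) recv 51: fwd
Round 2: pos3(id95) recv 87: drop; pos6(id62) recv 98: fwd; pos7(id51) recv 67: fwd; pos0(id33) recv 62: fwd; pos1(id87) recv 51: drop
Round 3: pos7(id51) recv 98: fwd; pos0(id33) recv 67: fwd; pos1(id87) recv 62: drop
Round 4: pos0(id33) recv 98: fwd; pos1(id87) recv 67: drop
Round 5: pos1(id87) recv 98: fwd
Round 6: pos2(id59) recv 98: fwd
Round 7: pos3(id95) recv 98: fwd
Round 8: pos4(id98) recv 98: ELECTED
Message ID 62 originates at pos 6; dropped at pos 1 in round 3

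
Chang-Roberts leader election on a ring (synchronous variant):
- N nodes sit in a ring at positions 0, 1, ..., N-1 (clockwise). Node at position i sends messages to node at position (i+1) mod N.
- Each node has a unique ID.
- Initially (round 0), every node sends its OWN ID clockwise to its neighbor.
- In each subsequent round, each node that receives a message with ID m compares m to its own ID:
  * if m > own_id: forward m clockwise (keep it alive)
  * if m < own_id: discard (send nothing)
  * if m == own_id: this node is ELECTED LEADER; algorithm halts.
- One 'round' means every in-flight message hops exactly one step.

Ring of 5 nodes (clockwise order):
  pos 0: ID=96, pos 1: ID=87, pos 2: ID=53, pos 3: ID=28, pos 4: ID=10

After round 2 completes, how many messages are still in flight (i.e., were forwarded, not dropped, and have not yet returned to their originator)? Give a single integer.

Answer: 3

Derivation:
Round 1: pos1(id87) recv 96: fwd; pos2(id53) recv 87: fwd; pos3(id28) recv 53: fwd; pos4(id10) recv 28: fwd; pos0(id96) recv 10: drop
Round 2: pos2(id53) recv 96: fwd; pos3(id28) recv 87: fwd; pos4(id10) recv 53: fwd; pos0(id96) recv 28: drop
After round 2: 3 messages still in flight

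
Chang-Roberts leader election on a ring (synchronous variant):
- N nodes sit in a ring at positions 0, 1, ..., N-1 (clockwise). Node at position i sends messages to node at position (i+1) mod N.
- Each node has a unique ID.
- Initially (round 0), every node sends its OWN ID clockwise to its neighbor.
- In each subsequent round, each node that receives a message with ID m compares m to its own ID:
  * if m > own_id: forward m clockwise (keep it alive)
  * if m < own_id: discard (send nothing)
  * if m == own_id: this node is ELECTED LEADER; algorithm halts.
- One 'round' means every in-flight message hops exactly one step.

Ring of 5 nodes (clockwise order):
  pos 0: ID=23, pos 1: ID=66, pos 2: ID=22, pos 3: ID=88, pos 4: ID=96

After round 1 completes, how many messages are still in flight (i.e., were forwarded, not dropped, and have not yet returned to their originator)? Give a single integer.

Round 1: pos1(id66) recv 23: drop; pos2(id22) recv 66: fwd; pos3(id88) recv 22: drop; pos4(id96) recv 88: drop; pos0(id23) recv 96: fwd
After round 1: 2 messages still in flight

Answer: 2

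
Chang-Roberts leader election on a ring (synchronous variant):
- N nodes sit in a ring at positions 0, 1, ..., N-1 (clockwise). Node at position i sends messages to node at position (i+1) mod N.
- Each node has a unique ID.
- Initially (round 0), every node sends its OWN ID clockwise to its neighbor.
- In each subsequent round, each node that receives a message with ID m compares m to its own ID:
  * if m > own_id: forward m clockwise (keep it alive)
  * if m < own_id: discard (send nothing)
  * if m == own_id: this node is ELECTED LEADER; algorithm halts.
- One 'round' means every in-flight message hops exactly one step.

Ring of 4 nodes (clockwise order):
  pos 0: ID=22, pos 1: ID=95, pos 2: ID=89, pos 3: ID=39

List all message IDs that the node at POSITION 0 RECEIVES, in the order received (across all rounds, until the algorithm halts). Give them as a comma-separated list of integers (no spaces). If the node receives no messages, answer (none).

Round 1: pos1(id95) recv 22: drop; pos2(id89) recv 95: fwd; pos3(id39) recv 89: fwd; pos0(id22) recv 39: fwd
Round 2: pos3(id39) recv 95: fwd; pos0(id22) recv 89: fwd; pos1(id95) recv 39: drop
Round 3: pos0(id22) recv 95: fwd; pos1(id95) recv 89: drop
Round 4: pos1(id95) recv 95: ELECTED

Answer: 39,89,95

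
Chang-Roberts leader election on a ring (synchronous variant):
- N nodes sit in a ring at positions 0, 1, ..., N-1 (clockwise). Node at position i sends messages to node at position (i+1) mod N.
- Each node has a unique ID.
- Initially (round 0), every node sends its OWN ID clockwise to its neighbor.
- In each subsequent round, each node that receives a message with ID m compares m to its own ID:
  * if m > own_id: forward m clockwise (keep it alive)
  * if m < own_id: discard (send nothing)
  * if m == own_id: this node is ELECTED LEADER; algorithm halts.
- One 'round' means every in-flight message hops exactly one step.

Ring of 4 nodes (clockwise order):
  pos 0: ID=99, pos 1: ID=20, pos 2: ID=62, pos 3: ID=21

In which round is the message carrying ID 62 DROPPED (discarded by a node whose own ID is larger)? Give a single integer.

Answer: 2

Derivation:
Round 1: pos1(id20) recv 99: fwd; pos2(id62) recv 20: drop; pos3(id21) recv 62: fwd; pos0(id99) recv 21: drop
Round 2: pos2(id62) recv 99: fwd; pos0(id99) recv 62: drop
Round 3: pos3(id21) recv 99: fwd
Round 4: pos0(id99) recv 99: ELECTED
Message ID 62 originates at pos 2; dropped at pos 0 in round 2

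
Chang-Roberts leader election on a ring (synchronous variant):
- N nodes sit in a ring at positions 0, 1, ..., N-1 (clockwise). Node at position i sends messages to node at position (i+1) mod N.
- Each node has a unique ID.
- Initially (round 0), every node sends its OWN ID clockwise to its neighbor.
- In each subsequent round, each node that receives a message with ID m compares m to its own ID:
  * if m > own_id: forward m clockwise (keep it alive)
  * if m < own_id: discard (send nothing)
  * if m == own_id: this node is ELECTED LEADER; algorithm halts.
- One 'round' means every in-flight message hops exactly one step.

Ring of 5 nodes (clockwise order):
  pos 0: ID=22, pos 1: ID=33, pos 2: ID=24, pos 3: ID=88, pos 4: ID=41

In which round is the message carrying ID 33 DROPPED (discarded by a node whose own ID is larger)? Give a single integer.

Round 1: pos1(id33) recv 22: drop; pos2(id24) recv 33: fwd; pos3(id88) recv 24: drop; pos4(id41) recv 88: fwd; pos0(id22) recv 41: fwd
Round 2: pos3(id88) recv 33: drop; pos0(id22) recv 88: fwd; pos1(id33) recv 41: fwd
Round 3: pos1(id33) recv 88: fwd; pos2(id24) recv 41: fwd
Round 4: pos2(id24) recv 88: fwd; pos3(id88) recv 41: drop
Round 5: pos3(id88) recv 88: ELECTED
Message ID 33 originates at pos 1; dropped at pos 3 in round 2

Answer: 2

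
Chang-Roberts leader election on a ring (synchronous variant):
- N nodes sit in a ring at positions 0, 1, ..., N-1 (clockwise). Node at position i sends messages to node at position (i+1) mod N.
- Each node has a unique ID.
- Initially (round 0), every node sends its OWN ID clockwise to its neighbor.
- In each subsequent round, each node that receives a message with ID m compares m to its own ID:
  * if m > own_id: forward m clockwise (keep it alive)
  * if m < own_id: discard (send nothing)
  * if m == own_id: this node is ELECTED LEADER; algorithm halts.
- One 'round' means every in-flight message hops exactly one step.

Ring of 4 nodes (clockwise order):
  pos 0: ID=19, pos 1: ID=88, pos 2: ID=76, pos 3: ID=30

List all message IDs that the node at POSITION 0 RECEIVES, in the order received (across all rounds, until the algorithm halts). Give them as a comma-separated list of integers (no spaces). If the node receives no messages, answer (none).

Round 1: pos1(id88) recv 19: drop; pos2(id76) recv 88: fwd; pos3(id30) recv 76: fwd; pos0(id19) recv 30: fwd
Round 2: pos3(id30) recv 88: fwd; pos0(id19) recv 76: fwd; pos1(id88) recv 30: drop
Round 3: pos0(id19) recv 88: fwd; pos1(id88) recv 76: drop
Round 4: pos1(id88) recv 88: ELECTED

Answer: 30,76,88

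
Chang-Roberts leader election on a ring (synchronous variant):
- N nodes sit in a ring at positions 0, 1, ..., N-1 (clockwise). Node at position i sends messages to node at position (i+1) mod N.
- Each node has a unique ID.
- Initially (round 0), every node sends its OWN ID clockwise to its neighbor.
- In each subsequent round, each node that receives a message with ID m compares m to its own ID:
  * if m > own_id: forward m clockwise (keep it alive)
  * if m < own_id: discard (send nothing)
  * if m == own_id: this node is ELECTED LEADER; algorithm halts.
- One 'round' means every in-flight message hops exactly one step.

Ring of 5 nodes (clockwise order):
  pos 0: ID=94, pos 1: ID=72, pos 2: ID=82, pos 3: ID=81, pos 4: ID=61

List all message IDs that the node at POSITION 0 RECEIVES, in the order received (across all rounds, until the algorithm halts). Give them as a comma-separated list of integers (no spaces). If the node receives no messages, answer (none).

Answer: 61,81,82,94

Derivation:
Round 1: pos1(id72) recv 94: fwd; pos2(id82) recv 72: drop; pos3(id81) recv 82: fwd; pos4(id61) recv 81: fwd; pos0(id94) recv 61: drop
Round 2: pos2(id82) recv 94: fwd; pos4(id61) recv 82: fwd; pos0(id94) recv 81: drop
Round 3: pos3(id81) recv 94: fwd; pos0(id94) recv 82: drop
Round 4: pos4(id61) recv 94: fwd
Round 5: pos0(id94) recv 94: ELECTED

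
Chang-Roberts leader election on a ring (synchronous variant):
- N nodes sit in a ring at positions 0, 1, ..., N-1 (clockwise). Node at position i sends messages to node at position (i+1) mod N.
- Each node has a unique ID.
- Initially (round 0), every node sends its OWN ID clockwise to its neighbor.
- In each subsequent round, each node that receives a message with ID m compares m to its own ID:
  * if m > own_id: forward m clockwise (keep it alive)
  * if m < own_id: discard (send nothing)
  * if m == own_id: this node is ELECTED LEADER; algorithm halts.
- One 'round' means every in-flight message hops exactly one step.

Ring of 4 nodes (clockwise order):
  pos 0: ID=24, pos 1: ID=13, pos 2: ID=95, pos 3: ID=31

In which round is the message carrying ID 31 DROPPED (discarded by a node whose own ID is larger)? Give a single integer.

Round 1: pos1(id13) recv 24: fwd; pos2(id95) recv 13: drop; pos3(id31) recv 95: fwd; pos0(id24) recv 31: fwd
Round 2: pos2(id95) recv 24: drop; pos0(id24) recv 95: fwd; pos1(id13) recv 31: fwd
Round 3: pos1(id13) recv 95: fwd; pos2(id95) recv 31: drop
Round 4: pos2(id95) recv 95: ELECTED
Message ID 31 originates at pos 3; dropped at pos 2 in round 3

Answer: 3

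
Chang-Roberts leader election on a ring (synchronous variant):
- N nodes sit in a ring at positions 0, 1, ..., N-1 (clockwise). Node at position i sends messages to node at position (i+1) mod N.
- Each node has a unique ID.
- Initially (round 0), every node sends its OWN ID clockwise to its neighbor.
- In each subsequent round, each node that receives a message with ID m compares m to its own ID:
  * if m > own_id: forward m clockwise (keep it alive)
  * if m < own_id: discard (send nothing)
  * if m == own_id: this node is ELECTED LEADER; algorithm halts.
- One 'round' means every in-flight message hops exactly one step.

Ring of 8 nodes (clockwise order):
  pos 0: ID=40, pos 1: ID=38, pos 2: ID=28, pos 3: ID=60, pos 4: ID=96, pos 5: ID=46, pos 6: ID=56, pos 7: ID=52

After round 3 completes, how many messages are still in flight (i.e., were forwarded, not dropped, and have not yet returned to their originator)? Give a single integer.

Answer: 3

Derivation:
Round 1: pos1(id38) recv 40: fwd; pos2(id28) recv 38: fwd; pos3(id60) recv 28: drop; pos4(id96) recv 60: drop; pos5(id46) recv 96: fwd; pos6(id56) recv 46: drop; pos7(id52) recv 56: fwd; pos0(id40) recv 52: fwd
Round 2: pos2(id28) recv 40: fwd; pos3(id60) recv 38: drop; pos6(id56) recv 96: fwd; pos0(id40) recv 56: fwd; pos1(id38) recv 52: fwd
Round 3: pos3(id60) recv 40: drop; pos7(id52) recv 96: fwd; pos1(id38) recv 56: fwd; pos2(id28) recv 52: fwd
After round 3: 3 messages still in flight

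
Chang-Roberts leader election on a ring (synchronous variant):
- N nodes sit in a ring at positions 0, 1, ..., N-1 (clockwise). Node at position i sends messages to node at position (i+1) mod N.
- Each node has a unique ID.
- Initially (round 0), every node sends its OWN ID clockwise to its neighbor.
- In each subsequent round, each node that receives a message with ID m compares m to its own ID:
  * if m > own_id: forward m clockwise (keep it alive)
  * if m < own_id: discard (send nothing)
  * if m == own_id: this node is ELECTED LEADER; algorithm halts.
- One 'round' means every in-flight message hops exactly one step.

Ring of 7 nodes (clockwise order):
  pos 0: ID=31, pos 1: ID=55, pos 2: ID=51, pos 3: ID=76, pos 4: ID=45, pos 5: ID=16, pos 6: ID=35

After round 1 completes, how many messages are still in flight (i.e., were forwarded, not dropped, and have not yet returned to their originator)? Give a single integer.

Answer: 4

Derivation:
Round 1: pos1(id55) recv 31: drop; pos2(id51) recv 55: fwd; pos3(id76) recv 51: drop; pos4(id45) recv 76: fwd; pos5(id16) recv 45: fwd; pos6(id35) recv 16: drop; pos0(id31) recv 35: fwd
After round 1: 4 messages still in flight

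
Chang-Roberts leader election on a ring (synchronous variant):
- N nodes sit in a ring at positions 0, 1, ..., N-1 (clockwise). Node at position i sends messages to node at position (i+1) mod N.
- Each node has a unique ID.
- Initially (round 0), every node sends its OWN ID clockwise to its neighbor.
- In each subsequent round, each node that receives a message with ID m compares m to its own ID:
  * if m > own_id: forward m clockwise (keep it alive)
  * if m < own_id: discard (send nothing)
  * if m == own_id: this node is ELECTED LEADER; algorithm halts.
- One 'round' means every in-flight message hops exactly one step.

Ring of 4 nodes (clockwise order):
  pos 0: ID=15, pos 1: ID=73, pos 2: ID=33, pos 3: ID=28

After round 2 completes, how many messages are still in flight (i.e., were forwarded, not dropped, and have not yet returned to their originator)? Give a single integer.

Answer: 2

Derivation:
Round 1: pos1(id73) recv 15: drop; pos2(id33) recv 73: fwd; pos3(id28) recv 33: fwd; pos0(id15) recv 28: fwd
Round 2: pos3(id28) recv 73: fwd; pos0(id15) recv 33: fwd; pos1(id73) recv 28: drop
After round 2: 2 messages still in flight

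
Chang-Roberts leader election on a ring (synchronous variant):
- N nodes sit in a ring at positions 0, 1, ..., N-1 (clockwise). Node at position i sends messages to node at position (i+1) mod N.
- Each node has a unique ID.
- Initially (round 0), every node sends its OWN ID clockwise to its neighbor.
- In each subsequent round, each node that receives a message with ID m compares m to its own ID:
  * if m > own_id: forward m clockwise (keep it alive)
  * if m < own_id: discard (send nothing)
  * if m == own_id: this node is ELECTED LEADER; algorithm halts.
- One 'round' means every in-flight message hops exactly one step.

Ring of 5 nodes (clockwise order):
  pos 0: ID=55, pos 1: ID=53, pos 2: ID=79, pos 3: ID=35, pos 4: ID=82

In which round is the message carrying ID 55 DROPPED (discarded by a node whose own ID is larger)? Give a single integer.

Round 1: pos1(id53) recv 55: fwd; pos2(id79) recv 53: drop; pos3(id35) recv 79: fwd; pos4(id82) recv 35: drop; pos0(id55) recv 82: fwd
Round 2: pos2(id79) recv 55: drop; pos4(id82) recv 79: drop; pos1(id53) recv 82: fwd
Round 3: pos2(id79) recv 82: fwd
Round 4: pos3(id35) recv 82: fwd
Round 5: pos4(id82) recv 82: ELECTED
Message ID 55 originates at pos 0; dropped at pos 2 in round 2

Answer: 2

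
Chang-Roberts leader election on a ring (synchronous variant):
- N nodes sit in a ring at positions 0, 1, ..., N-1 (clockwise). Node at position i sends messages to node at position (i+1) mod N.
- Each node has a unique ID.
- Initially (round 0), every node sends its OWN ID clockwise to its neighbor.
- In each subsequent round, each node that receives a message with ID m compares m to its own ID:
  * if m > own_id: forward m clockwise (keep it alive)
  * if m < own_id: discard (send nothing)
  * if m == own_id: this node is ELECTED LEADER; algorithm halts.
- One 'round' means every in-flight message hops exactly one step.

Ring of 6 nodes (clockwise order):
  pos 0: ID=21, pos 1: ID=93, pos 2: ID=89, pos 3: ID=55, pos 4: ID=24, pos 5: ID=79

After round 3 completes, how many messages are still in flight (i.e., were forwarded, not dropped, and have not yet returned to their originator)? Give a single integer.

Round 1: pos1(id93) recv 21: drop; pos2(id89) recv 93: fwd; pos3(id55) recv 89: fwd; pos4(id24) recv 55: fwd; pos5(id79) recv 24: drop; pos0(id21) recv 79: fwd
Round 2: pos3(id55) recv 93: fwd; pos4(id24) recv 89: fwd; pos5(id79) recv 55: drop; pos1(id93) recv 79: drop
Round 3: pos4(id24) recv 93: fwd; pos5(id79) recv 89: fwd
After round 3: 2 messages still in flight

Answer: 2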